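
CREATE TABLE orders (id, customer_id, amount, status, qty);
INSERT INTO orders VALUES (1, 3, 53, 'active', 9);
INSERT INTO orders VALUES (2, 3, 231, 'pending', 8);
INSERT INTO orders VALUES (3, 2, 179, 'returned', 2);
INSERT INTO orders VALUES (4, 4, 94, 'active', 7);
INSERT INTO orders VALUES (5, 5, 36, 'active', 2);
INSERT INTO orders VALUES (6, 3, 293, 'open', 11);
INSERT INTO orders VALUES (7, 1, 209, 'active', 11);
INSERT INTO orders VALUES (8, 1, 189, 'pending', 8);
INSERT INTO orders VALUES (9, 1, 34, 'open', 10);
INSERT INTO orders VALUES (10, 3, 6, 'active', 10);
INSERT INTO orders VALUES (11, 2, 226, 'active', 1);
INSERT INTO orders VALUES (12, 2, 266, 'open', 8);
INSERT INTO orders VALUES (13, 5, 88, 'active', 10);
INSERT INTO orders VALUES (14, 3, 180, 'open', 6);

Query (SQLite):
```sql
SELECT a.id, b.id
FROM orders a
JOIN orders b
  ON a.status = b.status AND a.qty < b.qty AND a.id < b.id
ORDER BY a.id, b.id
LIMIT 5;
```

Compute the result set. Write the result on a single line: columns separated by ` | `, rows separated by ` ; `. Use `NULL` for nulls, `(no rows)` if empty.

Pairs (a,b) with same status, a.qty < b.qty, a.id < b.id.
status groups: active:{1,4,5,7,10,11,13} open:{6,9,12,14} pending:{2,8} returned:{3}
Ordered by (a.id, b.id); first 5.

1 | 7 ; 1 | 10 ; 1 | 13 ; 4 | 7 ; 4 | 10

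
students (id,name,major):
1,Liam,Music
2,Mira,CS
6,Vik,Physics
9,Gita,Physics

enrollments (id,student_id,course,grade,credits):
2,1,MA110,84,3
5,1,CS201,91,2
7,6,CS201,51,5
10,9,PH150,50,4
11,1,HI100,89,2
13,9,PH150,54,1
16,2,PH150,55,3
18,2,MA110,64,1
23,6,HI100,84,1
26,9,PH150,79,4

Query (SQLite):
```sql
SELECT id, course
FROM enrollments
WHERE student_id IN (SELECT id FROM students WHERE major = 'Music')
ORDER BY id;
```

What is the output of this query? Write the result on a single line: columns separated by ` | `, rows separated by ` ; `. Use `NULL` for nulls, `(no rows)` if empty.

2 | MA110 ; 5 | CS201 ; 11 | HI100

Inner query: students.id where major = 'Music'.
Outer: keep enrollments rows whose student_id is in that set.
Inner query → {1}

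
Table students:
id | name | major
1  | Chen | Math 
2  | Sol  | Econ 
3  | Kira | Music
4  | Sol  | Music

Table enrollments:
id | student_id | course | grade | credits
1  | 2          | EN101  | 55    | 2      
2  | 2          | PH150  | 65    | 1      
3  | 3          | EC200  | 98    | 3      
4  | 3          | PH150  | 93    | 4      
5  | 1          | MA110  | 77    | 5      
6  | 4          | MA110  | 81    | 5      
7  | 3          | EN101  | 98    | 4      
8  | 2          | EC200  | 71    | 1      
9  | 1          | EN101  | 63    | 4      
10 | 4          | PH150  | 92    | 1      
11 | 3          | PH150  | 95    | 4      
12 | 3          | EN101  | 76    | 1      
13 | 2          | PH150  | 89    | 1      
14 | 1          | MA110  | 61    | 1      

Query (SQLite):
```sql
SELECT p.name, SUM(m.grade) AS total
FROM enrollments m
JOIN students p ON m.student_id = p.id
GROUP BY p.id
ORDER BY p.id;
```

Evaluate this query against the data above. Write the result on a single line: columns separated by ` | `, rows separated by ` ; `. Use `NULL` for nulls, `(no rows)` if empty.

Join each enrollments row to its students via student_id.
Group joined rows by students.id; compute SUM(m.grade) per group.
  1: ids {5, 9, 14} → SUM(m.grade)=201
  2: ids {1, 2, 8, 13} → SUM(m.grade)=280
  3: ids {3, 4, 7, 11, 12} → SUM(m.grade)=460
  4: ids {6, 10} → SUM(m.grade)=173

Chen | 201 ; Sol | 280 ; Kira | 460 ; Sol | 173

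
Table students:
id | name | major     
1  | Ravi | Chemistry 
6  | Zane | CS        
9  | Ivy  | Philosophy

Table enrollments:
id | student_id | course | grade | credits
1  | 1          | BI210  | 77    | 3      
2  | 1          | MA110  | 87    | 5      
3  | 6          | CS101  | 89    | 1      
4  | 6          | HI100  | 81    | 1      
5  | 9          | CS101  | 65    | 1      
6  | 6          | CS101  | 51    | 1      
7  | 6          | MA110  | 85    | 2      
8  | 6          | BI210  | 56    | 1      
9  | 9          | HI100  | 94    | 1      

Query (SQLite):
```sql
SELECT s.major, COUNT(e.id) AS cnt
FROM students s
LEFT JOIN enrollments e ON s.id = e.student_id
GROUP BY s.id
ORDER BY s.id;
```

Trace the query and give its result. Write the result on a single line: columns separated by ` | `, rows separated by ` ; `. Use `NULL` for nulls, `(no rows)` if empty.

Chemistry | 2 ; CS | 5 ; Philosophy | 2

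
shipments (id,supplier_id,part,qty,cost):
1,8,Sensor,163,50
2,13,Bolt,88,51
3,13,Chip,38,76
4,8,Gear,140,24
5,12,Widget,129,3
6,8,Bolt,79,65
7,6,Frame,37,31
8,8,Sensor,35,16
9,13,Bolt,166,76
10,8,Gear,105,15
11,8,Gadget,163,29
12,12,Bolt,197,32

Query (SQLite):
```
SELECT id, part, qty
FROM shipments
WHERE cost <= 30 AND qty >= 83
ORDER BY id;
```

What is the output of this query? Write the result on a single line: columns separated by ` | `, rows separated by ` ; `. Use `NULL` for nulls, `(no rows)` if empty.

4 | Gear | 140 ; 5 | Widget | 129 ; 10 | Gear | 105 ; 11 | Gadget | 163

cost <= 30: ids {4, 5, 8, 10, 11}
qty >= 83: ids {1, 2, 4, 5, 9, 10, 11, 12}
Combine with AND.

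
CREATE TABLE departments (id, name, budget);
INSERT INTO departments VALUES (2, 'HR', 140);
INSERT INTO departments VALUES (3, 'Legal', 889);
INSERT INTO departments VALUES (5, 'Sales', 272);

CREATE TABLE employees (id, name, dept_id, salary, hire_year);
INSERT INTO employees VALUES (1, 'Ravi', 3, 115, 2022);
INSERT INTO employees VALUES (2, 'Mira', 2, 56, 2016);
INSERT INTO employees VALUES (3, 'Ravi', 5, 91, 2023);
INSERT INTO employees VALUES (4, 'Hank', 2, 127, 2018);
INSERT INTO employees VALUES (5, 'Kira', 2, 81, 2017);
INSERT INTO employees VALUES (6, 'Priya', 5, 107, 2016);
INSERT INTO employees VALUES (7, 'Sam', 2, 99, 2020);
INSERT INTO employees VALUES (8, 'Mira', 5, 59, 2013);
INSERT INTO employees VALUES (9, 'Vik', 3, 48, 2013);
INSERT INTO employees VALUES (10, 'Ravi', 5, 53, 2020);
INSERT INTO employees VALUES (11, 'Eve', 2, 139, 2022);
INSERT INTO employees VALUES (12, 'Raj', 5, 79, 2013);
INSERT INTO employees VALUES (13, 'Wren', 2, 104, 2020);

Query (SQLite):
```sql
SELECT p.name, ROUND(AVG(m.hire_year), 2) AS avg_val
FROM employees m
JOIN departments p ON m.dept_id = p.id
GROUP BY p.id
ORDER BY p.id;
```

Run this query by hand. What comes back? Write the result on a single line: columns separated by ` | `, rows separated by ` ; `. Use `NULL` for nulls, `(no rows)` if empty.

HR | 2018.83 ; Legal | 2017.5 ; Sales | 2017

Join each employees row to its departments via dept_id.
Group joined rows by departments.id; compute ROUND(AVG(m.hire_year), 2) per group.
  2: ids {2, 4, 5, 7, 11, 13} → ROUND(AVG(m.hire_year), 2)=2018.83
  3: ids {1, 9} → ROUND(AVG(m.hire_year), 2)=2017.5
  5: ids {3, 6, 8, 10, 12} → ROUND(AVG(m.hire_year), 2)=2017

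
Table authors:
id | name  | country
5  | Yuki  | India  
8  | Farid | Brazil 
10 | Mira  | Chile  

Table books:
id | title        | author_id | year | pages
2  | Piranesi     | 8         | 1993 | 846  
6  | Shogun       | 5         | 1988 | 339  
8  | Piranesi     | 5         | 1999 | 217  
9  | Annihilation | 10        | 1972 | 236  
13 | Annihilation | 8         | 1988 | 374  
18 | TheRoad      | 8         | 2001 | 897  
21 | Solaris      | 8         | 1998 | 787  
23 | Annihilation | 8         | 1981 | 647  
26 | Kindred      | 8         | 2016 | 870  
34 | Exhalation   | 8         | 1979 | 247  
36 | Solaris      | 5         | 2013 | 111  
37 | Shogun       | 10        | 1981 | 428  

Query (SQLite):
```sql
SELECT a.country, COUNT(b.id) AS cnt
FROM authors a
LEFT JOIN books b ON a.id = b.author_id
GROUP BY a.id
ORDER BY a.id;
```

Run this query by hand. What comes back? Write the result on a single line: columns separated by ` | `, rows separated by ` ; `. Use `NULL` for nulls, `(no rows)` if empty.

India | 3 ; Brazil | 7 ; Chile | 2

LEFT JOIN keeps every authors row; unmatched ones get NULL for books columns.
Group by authors.id and compute COUNT(b.id). COUNT(col) of an all-NULL group is 0.
  5: ids {6, 8, 36} → COUNT(b.id)=3
  8: ids {2, 13, 18, 21, 23, 26, 34} → COUNT(b.id)=7
  10: ids {9, 37} → COUNT(b.id)=2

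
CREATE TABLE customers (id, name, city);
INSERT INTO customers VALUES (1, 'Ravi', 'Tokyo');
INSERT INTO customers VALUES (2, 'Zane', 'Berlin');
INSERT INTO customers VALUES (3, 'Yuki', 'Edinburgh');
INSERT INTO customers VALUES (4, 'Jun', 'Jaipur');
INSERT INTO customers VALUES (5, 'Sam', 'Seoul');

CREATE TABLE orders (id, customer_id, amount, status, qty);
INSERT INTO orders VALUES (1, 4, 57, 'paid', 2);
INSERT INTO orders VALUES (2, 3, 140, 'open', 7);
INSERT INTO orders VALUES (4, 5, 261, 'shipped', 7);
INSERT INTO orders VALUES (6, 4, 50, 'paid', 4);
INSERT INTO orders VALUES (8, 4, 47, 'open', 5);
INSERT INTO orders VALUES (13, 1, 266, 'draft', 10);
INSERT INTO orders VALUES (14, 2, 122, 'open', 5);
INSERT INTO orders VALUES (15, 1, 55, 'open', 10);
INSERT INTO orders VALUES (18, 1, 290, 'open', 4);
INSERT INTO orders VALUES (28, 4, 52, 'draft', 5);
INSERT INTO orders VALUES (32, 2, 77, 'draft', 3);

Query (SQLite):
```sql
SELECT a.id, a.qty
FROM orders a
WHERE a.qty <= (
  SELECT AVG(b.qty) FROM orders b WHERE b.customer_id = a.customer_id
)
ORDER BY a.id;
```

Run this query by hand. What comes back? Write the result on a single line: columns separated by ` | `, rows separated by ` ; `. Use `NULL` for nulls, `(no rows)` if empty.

For each orders row a, compute AVG(qty) over rows sharing a.customer_id.
Keep row a if a.qty <= that per-group AVG.
  customer_id=1: AVG(qty) = 8.0
  customer_id=2: AVG(qty) = 4.0
  customer_id=3: AVG(qty) = 7.0
  customer_id=4: AVG(qty) = 4.0
  customer_id=5: AVG(qty) = 7.0

1 | 2 ; 2 | 7 ; 4 | 7 ; 6 | 4 ; 18 | 4 ; 32 | 3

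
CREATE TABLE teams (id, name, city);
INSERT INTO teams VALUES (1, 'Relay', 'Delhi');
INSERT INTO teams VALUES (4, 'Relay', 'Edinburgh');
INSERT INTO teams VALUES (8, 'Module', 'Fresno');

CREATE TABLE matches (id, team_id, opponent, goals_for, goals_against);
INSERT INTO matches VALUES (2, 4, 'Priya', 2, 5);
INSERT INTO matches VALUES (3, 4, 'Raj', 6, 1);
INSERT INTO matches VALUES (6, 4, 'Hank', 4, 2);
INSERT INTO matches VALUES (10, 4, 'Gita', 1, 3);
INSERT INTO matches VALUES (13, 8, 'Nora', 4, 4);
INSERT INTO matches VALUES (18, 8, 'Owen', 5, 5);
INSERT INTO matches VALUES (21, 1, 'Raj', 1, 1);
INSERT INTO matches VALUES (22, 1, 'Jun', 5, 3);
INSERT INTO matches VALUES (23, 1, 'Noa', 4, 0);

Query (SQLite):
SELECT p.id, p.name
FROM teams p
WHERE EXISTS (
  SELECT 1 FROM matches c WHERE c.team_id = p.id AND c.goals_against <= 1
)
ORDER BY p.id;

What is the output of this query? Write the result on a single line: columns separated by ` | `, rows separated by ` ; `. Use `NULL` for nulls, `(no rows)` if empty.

For each teams row, check whether any matches with matching team_id has goals_against <= 1.
Keep rows where that is true.

1 | Relay ; 4 | Relay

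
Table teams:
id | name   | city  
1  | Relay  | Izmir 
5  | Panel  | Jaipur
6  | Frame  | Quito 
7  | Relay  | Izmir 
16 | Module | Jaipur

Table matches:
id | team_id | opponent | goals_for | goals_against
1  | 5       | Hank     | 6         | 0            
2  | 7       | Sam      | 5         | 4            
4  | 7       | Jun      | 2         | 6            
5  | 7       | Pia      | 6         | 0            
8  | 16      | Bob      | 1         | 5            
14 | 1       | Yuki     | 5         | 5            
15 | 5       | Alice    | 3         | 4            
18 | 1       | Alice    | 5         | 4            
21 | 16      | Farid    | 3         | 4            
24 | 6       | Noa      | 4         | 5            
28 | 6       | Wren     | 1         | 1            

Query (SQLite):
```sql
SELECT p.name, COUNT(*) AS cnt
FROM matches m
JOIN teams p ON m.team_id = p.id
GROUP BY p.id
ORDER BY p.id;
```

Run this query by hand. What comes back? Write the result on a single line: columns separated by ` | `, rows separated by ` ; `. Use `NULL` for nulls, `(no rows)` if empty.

Join each matches row to its teams via team_id.
Group joined rows by teams.id; compute COUNT(*) per group.
  1: ids {14, 18} → COUNT(*)=2
  5: ids {1, 15} → COUNT(*)=2
  6: ids {24, 28} → COUNT(*)=2
  7: ids {2, 4, 5} → COUNT(*)=3
  16: ids {8, 21} → COUNT(*)=2

Relay | 2 ; Panel | 2 ; Frame | 2 ; Relay | 3 ; Module | 2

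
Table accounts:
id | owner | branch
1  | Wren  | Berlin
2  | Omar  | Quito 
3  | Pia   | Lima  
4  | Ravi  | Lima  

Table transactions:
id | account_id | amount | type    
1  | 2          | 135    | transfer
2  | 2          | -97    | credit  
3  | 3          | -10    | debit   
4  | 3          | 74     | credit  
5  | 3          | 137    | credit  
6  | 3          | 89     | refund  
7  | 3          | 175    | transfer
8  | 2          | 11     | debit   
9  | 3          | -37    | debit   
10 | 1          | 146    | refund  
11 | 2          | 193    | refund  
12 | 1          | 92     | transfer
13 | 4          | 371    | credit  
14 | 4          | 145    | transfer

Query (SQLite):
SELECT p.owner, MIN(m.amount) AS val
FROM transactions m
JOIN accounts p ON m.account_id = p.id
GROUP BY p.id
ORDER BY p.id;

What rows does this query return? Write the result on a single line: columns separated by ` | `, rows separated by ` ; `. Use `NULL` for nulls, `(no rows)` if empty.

Join each transactions row to its accounts via account_id.
Group joined rows by accounts.id; compute MIN(m.amount) per group.
  1: ids {10, 12} → MIN(m.amount)=92
  2: ids {1, 2, 8, 11} → MIN(m.amount)=-97
  3: ids {3, 4, 5, 6, 7, 9} → MIN(m.amount)=-37
  4: ids {13, 14} → MIN(m.amount)=145

Wren | 92 ; Omar | -97 ; Pia | -37 ; Ravi | 145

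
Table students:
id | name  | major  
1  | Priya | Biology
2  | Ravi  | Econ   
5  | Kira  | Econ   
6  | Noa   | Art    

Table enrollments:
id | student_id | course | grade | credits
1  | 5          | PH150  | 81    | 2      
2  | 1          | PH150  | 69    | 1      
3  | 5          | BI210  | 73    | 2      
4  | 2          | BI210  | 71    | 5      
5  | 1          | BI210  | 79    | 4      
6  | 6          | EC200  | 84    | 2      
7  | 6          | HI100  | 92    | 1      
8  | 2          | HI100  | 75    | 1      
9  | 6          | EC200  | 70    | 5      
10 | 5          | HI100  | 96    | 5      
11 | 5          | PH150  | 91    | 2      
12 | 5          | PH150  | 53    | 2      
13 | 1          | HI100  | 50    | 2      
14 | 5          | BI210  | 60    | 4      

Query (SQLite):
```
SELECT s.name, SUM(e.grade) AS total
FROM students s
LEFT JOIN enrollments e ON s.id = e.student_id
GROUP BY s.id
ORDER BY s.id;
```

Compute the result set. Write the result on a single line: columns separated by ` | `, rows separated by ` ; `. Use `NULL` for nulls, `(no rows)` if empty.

LEFT JOIN keeps every students row; unmatched ones get NULL for enrollments columns.
Group by students.id and compute SUM(e.grade). SUM over an all-NULL group is NULL.
  1: ids {2, 5, 13} → SUM(e.grade)=198
  2: ids {4, 8} → SUM(e.grade)=146
  5: ids {1, 3, 10, 11, 12, 14} → SUM(e.grade)=454
  6: ids {6, 7, 9} → SUM(e.grade)=246

Priya | 198 ; Ravi | 146 ; Kira | 454 ; Noa | 246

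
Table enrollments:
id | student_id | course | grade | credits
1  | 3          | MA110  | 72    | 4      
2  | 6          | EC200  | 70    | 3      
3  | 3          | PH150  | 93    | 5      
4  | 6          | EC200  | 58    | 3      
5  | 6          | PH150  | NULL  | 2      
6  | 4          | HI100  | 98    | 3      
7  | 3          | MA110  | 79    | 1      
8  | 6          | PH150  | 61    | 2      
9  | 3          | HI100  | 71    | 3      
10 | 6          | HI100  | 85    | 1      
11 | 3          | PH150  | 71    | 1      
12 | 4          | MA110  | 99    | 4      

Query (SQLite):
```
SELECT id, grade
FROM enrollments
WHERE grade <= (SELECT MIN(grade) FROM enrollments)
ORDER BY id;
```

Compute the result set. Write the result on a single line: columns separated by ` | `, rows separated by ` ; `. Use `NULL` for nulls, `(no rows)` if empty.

Scalar subquery: MIN(grade) over all enrollments rows = 58.
Keep rows where grade <= that value.

4 | 58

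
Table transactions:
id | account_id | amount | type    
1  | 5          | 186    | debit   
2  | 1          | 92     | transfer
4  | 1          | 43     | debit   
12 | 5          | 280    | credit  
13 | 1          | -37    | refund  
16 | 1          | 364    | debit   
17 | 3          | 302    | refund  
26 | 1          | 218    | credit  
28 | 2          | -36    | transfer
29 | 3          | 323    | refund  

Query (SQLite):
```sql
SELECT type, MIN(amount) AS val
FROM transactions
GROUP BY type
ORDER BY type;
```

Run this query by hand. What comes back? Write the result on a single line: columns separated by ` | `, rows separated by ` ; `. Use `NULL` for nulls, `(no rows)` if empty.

credit | 218 ; debit | 43 ; refund | -37 ; transfer | -36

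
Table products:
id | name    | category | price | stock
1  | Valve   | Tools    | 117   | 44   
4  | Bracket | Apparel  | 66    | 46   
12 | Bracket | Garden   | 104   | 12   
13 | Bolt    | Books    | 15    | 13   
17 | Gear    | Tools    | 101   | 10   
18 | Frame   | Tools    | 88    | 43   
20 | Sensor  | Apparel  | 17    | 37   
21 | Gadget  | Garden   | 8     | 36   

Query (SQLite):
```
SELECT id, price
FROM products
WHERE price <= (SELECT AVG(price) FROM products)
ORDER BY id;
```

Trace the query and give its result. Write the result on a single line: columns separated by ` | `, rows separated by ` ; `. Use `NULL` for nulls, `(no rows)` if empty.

Scalar subquery: AVG(price) over all products rows = 64.5.
Keep rows where price <= that value.

13 | 15 ; 20 | 17 ; 21 | 8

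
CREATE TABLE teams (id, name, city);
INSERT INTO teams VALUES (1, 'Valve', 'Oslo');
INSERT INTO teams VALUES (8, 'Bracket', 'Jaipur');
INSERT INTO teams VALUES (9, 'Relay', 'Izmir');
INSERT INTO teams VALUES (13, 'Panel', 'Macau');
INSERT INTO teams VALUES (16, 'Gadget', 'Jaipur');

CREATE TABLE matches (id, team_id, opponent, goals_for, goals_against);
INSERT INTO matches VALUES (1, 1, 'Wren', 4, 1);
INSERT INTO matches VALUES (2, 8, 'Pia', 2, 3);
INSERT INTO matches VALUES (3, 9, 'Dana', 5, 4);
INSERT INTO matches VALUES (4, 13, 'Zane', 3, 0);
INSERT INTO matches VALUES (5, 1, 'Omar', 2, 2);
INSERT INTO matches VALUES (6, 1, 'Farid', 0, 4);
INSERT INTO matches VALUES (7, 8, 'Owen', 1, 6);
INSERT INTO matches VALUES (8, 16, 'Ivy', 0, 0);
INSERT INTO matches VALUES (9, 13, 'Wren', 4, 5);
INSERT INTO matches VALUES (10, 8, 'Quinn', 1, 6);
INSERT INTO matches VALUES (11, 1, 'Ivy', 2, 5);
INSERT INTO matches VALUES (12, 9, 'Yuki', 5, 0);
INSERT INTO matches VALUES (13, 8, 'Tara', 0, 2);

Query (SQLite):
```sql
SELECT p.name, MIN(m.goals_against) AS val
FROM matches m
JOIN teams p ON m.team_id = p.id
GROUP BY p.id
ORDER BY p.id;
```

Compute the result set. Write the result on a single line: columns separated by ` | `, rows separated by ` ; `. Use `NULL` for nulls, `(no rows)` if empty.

Join each matches row to its teams via team_id.
Group joined rows by teams.id; compute MIN(m.goals_against) per group.
  1: ids {1, 5, 6, 11} → MIN(m.goals_against)=1
  8: ids {2, 7, 10, 13} → MIN(m.goals_against)=2
  9: ids {3, 12} → MIN(m.goals_against)=0
  13: ids {4, 9} → MIN(m.goals_against)=0
  16: ids {8} → MIN(m.goals_against)=0

Valve | 1 ; Bracket | 2 ; Relay | 0 ; Panel | 0 ; Gadget | 0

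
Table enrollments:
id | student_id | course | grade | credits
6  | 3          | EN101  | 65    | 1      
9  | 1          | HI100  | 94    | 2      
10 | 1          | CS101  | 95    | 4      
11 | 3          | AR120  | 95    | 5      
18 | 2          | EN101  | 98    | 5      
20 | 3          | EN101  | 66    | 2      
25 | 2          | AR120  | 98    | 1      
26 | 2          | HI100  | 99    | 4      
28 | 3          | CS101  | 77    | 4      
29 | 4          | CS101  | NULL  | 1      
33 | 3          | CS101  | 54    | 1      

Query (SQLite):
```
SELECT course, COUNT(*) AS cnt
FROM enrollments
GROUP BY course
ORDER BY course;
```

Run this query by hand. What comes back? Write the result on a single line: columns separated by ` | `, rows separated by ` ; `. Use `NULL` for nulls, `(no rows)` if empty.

AR120 | 2 ; CS101 | 4 ; EN101 | 3 ; HI100 | 2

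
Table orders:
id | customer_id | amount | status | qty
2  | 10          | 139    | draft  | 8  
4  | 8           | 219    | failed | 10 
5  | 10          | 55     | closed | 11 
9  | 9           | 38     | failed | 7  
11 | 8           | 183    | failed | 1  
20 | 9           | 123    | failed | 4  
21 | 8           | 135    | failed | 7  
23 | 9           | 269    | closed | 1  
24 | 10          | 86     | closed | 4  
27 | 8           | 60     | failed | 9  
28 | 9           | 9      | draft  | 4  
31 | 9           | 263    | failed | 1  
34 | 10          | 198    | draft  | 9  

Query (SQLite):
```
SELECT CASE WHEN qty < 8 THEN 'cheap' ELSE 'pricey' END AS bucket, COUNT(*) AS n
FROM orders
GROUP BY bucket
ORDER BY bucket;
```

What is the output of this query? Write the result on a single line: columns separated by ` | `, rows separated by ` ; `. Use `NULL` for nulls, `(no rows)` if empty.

cheap | 8 ; pricey | 5

Bucket rows by qty < 8 → 'cheap' else 'pricey'; count each bucket.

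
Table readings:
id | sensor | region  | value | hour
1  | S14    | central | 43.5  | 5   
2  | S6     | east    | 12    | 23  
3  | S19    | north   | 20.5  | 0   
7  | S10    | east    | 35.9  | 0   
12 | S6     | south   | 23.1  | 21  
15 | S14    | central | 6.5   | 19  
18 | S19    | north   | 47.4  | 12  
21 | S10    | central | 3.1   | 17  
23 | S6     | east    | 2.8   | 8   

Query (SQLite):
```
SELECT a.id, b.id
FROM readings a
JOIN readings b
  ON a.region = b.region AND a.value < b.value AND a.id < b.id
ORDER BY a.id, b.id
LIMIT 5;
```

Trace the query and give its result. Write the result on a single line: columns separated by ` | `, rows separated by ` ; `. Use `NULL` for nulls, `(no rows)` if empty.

2 | 7 ; 3 | 18

Pairs (a,b) with same region, a.value < b.value, a.id < b.id.
region groups: central:{1,15,21} east:{2,7,23} north:{3,18} south:{12}
Ordered by (a.id, b.id); first 5.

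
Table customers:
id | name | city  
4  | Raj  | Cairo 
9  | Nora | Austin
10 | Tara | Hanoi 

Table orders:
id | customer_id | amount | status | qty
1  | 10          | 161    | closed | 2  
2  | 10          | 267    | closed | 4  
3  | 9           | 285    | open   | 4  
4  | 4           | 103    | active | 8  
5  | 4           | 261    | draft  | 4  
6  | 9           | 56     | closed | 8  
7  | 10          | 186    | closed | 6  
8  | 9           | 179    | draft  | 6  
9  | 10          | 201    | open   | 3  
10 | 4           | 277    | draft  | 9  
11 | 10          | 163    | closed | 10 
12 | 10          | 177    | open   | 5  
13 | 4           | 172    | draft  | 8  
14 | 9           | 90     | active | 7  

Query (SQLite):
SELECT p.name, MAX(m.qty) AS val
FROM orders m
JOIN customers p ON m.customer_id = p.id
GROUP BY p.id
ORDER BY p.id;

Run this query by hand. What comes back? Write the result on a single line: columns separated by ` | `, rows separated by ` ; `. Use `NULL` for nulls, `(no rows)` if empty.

Raj | 9 ; Nora | 8 ; Tara | 10

Join each orders row to its customers via customer_id.
Group joined rows by customers.id; compute MAX(m.qty) per group.
  4: ids {4, 5, 10, 13} → MAX(m.qty)=9
  9: ids {3, 6, 8, 14} → MAX(m.qty)=8
  10: ids {1, 2, 7, 9, 11, 12} → MAX(m.qty)=10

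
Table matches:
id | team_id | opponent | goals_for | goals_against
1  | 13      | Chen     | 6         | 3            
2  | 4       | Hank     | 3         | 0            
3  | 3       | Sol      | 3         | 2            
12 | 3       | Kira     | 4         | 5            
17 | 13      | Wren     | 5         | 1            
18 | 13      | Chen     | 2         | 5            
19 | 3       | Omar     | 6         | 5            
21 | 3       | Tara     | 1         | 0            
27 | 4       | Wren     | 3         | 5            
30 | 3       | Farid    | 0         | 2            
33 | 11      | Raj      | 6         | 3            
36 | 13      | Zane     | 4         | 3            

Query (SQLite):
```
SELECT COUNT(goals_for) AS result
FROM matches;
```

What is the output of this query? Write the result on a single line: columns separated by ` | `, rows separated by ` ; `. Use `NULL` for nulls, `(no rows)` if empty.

12

All goals_for values: [6, 3, 3, 4, 5, 2, 6, 1, 3, 0, 6, 4].
COUNT(goals_for) counts non-NULL values → 12.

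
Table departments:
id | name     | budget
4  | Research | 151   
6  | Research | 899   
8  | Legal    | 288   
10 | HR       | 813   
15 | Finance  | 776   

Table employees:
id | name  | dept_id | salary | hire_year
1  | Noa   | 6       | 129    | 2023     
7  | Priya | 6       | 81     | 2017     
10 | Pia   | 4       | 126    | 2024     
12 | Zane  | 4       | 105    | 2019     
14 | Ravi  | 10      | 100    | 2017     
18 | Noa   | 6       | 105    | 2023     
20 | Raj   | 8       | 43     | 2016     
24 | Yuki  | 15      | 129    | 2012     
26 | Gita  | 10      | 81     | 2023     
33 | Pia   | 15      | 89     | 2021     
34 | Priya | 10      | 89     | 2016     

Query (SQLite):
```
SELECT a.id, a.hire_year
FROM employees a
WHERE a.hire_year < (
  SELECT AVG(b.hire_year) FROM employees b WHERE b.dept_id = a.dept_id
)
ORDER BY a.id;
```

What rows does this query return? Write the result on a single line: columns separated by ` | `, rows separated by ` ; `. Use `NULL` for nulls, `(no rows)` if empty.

7 | 2017 ; 12 | 2019 ; 14 | 2017 ; 24 | 2012 ; 34 | 2016

For each employees row a, compute AVG(hire_year) over rows sharing a.dept_id.
Keep row a if a.hire_year < that per-group AVG.
  dept_id=4: AVG(hire_year) = 2021.5
  dept_id=6: AVG(hire_year) = 2021.0
  dept_id=8: AVG(hire_year) = 2016.0
  dept_id=10: AVG(hire_year) = 2018.666667
  dept_id=15: AVG(hire_year) = 2016.5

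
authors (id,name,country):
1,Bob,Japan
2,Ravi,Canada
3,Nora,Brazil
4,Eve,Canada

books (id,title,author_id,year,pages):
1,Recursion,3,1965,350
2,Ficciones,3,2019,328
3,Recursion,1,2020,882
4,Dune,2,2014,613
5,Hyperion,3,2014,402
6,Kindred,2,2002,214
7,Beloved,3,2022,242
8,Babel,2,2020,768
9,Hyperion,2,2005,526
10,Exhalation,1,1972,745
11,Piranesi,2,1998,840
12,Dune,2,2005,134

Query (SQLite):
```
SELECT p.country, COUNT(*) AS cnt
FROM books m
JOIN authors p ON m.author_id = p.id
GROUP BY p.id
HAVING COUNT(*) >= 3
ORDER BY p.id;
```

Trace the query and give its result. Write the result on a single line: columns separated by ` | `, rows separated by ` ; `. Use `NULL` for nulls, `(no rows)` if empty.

Join each books row to its authors via author_id.
Group joined rows by authors.id; compute COUNT(*) per group.
HAVING: keep groups with count ≥ 3.
  1: ids {3, 10} → COUNT(*)=2
  2: ids {4, 6, 8, 9, 11, 12} → COUNT(*)=6
  3: ids {1, 2, 5, 7} → COUNT(*)=4

Canada | 6 ; Brazil | 4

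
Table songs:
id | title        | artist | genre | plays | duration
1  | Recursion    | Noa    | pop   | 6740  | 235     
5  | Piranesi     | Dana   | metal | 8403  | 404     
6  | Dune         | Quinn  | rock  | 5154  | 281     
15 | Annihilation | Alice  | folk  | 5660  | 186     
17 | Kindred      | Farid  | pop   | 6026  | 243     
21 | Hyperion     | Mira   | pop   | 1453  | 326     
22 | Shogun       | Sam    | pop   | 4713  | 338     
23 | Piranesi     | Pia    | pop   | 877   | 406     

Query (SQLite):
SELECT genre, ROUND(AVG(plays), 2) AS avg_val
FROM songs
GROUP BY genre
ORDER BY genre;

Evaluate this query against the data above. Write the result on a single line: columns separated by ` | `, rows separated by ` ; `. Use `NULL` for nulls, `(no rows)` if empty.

Partition songs by genre; compute ROUND(AVG(plays), 2) within each group.
  folk: ids {15} → ROUND(AVG(plays), 2)=5660
  metal: ids {5} → ROUND(AVG(plays), 2)=8403
  pop: ids {1, 17, 21, 22, 23} → ROUND(AVG(plays), 2)=3961.8
  rock: ids {6} → ROUND(AVG(plays), 2)=5154

folk | 5660 ; metal | 8403 ; pop | 3961.8 ; rock | 5154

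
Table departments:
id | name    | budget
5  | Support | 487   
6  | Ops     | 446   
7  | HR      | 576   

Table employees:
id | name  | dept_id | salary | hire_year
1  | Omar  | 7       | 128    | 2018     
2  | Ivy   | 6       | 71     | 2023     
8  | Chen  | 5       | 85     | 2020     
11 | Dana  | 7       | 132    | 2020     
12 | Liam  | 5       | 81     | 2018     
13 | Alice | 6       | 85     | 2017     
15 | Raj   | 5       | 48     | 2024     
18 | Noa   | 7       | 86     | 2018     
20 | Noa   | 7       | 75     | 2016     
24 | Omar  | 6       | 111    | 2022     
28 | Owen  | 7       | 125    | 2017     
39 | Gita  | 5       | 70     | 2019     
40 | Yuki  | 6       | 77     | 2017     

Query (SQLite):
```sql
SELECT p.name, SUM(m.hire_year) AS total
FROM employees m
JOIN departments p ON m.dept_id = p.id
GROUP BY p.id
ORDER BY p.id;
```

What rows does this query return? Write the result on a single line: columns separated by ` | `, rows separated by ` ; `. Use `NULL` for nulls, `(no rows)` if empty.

Support | 8081 ; Ops | 8079 ; HR | 10089

Join each employees row to its departments via dept_id.
Group joined rows by departments.id; compute SUM(m.hire_year) per group.
  5: ids {8, 12, 15, 39} → SUM(m.hire_year)=8081
  6: ids {2, 13, 24, 40} → SUM(m.hire_year)=8079
  7: ids {1, 11, 18, 20, 28} → SUM(m.hire_year)=10089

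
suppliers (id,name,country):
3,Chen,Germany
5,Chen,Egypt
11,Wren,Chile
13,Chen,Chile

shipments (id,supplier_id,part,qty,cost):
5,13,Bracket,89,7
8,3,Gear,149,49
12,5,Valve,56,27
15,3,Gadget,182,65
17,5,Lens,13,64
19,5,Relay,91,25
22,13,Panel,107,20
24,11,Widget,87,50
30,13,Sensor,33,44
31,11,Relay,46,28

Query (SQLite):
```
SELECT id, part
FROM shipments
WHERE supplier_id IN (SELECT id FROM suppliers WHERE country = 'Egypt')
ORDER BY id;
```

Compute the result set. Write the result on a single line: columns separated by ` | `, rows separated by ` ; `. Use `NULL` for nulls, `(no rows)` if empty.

Inner query: suppliers.id where country = 'Egypt'.
Outer: keep shipments rows whose supplier_id is in that set.
Inner query → {5}

12 | Valve ; 17 | Lens ; 19 | Relay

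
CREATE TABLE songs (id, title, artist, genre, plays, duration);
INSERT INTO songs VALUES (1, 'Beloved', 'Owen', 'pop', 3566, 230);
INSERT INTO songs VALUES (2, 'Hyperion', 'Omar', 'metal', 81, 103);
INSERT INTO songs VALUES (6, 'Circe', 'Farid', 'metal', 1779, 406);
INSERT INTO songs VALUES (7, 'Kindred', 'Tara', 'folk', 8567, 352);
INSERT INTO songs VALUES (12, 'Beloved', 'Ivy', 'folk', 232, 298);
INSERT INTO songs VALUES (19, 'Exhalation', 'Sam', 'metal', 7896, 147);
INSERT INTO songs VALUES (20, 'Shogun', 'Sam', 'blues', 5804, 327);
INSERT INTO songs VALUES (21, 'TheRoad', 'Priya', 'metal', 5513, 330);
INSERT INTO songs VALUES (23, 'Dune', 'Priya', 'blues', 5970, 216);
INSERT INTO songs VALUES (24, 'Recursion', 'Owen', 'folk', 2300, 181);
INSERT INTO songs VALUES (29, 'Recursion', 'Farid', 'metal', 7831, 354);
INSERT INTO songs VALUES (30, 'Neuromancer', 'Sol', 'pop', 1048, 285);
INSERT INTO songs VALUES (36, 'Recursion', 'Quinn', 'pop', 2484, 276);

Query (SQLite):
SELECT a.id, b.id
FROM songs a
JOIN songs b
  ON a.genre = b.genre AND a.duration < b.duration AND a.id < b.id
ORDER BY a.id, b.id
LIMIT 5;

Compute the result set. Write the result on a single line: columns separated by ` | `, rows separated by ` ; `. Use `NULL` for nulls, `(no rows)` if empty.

1 | 30 ; 1 | 36 ; 2 | 6 ; 2 | 19 ; 2 | 21

Pairs (a,b) with same genre, a.duration < b.duration, a.id < b.id.
genre groups: blues:{20,23} folk:{7,12,24} metal:{2,6,19,21,29} pop:{1,30,36}
Ordered by (a.id, b.id); first 5.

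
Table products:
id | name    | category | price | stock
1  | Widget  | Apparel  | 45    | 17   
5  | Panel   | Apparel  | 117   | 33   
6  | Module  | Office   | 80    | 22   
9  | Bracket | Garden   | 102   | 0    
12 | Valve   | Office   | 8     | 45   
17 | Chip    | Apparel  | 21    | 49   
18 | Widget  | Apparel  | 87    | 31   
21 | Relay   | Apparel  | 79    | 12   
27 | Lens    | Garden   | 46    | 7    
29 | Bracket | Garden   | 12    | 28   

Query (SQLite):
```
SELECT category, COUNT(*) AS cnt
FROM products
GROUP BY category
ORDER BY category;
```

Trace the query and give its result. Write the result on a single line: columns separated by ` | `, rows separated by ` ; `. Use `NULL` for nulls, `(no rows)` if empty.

Apparel | 5 ; Garden | 3 ; Office | 2

Partition products by category; compute COUNT(*) within each group.
  Apparel: ids {1, 5, 17, 18, 21} → COUNT(*)=5
  Garden: ids {9, 27, 29} → COUNT(*)=3
  Office: ids {6, 12} → COUNT(*)=2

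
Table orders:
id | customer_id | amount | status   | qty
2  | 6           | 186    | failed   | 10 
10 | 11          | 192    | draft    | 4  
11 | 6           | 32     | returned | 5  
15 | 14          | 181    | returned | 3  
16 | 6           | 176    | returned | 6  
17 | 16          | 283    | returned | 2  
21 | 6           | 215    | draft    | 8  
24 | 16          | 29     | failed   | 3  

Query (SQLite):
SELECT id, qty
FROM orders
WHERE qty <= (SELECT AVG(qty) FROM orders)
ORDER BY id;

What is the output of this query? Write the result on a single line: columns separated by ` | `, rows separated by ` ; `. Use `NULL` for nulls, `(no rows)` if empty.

10 | 4 ; 11 | 5 ; 15 | 3 ; 17 | 2 ; 24 | 3

Scalar subquery: AVG(qty) over all orders rows = 5.125.
Keep rows where qty <= that value.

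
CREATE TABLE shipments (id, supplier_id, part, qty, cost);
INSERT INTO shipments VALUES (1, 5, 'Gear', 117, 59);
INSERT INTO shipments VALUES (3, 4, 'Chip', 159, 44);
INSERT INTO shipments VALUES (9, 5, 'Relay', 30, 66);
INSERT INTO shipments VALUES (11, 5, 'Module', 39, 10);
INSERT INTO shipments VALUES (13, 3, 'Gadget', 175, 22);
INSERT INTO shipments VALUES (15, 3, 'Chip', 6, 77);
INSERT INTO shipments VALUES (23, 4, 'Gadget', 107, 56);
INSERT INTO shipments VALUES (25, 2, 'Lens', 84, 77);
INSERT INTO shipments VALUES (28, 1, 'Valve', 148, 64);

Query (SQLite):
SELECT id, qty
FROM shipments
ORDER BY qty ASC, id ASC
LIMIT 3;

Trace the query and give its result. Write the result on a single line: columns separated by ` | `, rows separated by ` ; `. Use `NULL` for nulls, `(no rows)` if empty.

Sort by qty asc, tiebreak id asc: (6, id=15), (30, id=9), (39, id=11), (84, id=25), (107, id=23), (117, id=1) …. Take first 3.

15 | 6 ; 9 | 30 ; 11 | 39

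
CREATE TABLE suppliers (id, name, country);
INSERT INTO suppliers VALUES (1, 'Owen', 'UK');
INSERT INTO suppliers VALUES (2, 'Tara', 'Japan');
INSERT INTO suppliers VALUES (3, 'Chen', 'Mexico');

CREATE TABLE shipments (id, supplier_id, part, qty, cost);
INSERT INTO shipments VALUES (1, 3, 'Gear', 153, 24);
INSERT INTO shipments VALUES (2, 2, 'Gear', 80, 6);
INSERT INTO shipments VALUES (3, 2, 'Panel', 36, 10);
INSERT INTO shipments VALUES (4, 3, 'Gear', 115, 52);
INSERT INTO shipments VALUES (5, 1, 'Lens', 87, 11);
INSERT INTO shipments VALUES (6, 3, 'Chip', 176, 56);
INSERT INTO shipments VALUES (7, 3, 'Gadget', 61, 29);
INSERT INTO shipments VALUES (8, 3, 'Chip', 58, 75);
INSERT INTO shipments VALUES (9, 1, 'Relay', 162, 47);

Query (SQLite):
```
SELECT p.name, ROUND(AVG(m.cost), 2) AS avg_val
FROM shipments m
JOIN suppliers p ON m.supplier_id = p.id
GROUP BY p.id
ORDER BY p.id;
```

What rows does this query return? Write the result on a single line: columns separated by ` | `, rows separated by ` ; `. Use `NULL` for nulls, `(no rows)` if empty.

Join each shipments row to its suppliers via supplier_id.
Group joined rows by suppliers.id; compute ROUND(AVG(m.cost), 2) per group.
  1: ids {5, 9} → ROUND(AVG(m.cost), 2)=29
  2: ids {2, 3} → ROUND(AVG(m.cost), 2)=8
  3: ids {1, 4, 6, 7, 8} → ROUND(AVG(m.cost), 2)=47.2

Owen | 29 ; Tara | 8 ; Chen | 47.2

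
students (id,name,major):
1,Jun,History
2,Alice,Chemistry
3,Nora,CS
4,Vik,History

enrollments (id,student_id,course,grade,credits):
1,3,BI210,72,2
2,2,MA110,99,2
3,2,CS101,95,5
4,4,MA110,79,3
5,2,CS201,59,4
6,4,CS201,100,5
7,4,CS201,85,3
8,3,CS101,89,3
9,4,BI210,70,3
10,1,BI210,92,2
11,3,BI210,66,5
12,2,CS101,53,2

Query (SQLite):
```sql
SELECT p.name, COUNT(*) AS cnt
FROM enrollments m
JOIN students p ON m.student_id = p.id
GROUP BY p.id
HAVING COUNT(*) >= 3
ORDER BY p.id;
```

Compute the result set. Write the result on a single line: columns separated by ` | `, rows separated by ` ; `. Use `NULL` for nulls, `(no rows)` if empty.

Alice | 4 ; Nora | 3 ; Vik | 4

Join each enrollments row to its students via student_id.
Group joined rows by students.id; compute COUNT(*) per group.
HAVING: keep groups with count ≥ 3.
  1: ids {10} → COUNT(*)=1
  2: ids {2, 3, 5, 12} → COUNT(*)=4
  3: ids {1, 8, 11} → COUNT(*)=3
  4: ids {4, 6, 7, 9} → COUNT(*)=4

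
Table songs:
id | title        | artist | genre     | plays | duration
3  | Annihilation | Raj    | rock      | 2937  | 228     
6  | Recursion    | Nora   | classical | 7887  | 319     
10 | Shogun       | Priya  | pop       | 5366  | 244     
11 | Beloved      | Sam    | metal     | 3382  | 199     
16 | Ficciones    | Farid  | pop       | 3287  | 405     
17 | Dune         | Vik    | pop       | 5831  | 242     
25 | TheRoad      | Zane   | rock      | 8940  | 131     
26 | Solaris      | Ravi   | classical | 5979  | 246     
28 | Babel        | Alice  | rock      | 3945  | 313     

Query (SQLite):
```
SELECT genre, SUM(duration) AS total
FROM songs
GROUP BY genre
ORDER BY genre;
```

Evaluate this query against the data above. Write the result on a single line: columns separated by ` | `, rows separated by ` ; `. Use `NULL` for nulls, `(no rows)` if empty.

Partition songs by genre; compute SUM(duration) within each group.
  classical: ids {6, 26} → SUM(duration)=565
  metal: ids {11} → SUM(duration)=199
  pop: ids {10, 16, 17} → SUM(duration)=891
  rock: ids {3, 25, 28} → SUM(duration)=672

classical | 565 ; metal | 199 ; pop | 891 ; rock | 672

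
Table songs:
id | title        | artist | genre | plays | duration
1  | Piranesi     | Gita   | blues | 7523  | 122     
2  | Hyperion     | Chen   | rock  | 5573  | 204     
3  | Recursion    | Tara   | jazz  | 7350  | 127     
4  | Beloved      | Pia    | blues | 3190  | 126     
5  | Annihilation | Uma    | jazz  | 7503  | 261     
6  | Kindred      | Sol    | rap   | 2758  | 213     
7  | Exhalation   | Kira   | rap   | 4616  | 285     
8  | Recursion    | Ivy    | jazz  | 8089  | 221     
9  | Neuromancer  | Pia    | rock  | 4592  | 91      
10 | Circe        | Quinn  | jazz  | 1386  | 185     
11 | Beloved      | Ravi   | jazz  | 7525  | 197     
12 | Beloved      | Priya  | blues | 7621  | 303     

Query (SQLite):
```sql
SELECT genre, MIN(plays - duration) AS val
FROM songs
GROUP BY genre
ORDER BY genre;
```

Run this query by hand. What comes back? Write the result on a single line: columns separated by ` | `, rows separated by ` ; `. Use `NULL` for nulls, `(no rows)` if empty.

blues | 3064 ; jazz | 1201 ; rap | 2545 ; rock | 4501

For each row compute plays - duration.
Group by genre; take MIN of the expression per group.
  blues: ids {1, 4, 12} → MIN(plays - duration)=3064
  jazz: ids {3, 5, 8, 10, 11} → MIN(plays - duration)=1201
  rap: ids {6, 7} → MIN(plays - duration)=2545
  rock: ids {2, 9} → MIN(plays - duration)=4501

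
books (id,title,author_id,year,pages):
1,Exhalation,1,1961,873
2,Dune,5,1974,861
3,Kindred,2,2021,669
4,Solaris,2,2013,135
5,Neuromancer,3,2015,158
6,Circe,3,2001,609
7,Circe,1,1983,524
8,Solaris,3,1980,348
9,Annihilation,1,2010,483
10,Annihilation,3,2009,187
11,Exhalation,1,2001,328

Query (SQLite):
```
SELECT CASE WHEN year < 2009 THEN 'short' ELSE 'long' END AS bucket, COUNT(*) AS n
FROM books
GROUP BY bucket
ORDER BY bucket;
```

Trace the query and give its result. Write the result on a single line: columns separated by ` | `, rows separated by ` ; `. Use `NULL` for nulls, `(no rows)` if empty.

long | 5 ; short | 6

Bucket rows by year < 2009 → 'short' else 'long'; count each bucket.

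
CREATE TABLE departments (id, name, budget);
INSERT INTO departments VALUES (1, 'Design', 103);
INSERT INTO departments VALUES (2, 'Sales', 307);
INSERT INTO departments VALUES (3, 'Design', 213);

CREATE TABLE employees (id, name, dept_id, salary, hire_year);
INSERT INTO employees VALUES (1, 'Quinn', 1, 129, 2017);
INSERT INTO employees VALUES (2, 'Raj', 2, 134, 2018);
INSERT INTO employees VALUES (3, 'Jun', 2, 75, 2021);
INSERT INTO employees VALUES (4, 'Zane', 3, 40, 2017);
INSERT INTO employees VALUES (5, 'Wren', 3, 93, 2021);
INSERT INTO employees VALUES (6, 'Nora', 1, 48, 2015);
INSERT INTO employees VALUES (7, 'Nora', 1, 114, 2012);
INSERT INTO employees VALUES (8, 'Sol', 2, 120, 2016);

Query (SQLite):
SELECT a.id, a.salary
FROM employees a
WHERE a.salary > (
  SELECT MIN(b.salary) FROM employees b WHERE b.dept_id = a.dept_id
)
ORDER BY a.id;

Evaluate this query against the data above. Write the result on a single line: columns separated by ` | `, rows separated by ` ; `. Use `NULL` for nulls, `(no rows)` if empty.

For each employees row a, compute MIN(salary) over rows sharing a.dept_id.
Keep row a if a.salary > that per-group MIN.
  dept_id=1: MIN(salary) = 48
  dept_id=2: MIN(salary) = 75
  dept_id=3: MIN(salary) = 40

1 | 129 ; 2 | 134 ; 5 | 93 ; 7 | 114 ; 8 | 120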